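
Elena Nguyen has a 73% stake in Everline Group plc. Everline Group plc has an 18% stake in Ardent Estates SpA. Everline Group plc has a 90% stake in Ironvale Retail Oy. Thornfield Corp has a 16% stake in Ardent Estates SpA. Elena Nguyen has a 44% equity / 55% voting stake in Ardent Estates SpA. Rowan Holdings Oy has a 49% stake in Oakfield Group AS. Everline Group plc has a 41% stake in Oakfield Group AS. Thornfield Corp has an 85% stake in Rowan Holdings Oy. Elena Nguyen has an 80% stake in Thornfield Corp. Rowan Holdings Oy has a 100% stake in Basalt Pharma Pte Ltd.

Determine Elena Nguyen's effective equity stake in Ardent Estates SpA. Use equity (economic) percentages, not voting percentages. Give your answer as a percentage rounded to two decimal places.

69.94%

Elena reaches Ardent along 3 paths.
Direct stake: 44% = 44%.
Via Thornfield: 80% × 16% = 12.8%.
Via Everline: 73% × 18% = 13.14%.
Total: 44% + 12.8% + 13.14% = 69.94%.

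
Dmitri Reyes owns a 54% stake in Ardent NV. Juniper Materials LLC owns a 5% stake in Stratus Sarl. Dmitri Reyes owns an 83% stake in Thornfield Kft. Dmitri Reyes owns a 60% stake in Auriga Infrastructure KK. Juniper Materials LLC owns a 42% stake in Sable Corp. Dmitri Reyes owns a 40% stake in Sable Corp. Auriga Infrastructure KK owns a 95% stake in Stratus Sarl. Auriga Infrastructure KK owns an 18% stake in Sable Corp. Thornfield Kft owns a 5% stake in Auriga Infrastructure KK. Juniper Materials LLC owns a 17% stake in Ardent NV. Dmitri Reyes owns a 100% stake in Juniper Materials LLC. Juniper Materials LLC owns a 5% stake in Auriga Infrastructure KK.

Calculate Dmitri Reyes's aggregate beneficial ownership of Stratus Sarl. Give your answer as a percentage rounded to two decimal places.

Dmitri reaches Stratus along 4 paths.
Via Juniper → Auriga: 100% × 5% × 95% = 4.75%.
Via Thornfield → Auriga: 83% × 5% × 95% = 3.9425%.
Via Auriga: 60% × 95% = 57%.
Via Juniper: 100% × 5% = 5%.
Total: 4.75% + 3.9425% + 57% + 5% = 70.6925%.
Rounded: 70.69%.

70.69%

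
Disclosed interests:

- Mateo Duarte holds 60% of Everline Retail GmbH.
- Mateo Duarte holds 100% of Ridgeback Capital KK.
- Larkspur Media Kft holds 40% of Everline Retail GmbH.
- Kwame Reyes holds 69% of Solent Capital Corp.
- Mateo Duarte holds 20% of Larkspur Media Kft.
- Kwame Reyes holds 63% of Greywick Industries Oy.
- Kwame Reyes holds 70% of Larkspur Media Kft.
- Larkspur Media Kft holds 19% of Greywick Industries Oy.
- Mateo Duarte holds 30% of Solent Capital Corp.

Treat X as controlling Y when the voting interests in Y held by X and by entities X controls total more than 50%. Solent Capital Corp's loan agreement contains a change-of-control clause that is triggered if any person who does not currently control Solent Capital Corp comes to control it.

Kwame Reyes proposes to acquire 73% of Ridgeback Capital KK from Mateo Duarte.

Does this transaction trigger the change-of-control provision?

The purchase adds only to Kwame's holdings (Mateo's stake shrinks), so Kwame is the only person who could newly come to control Solent.
Kwame holds 69% of Solent, so Kwame controls Solent.
So Kwame already controls Solent before the transaction.
After the purchase, Kwame holds 73% of Ridgeback directly, and Mateo's stake falls to 27%.
Kwame controlled Solent already, so this is not a new person acquiring control; every other person's position is unchanged or reduced.
No new person acquires control, so the clause is not triggered.

No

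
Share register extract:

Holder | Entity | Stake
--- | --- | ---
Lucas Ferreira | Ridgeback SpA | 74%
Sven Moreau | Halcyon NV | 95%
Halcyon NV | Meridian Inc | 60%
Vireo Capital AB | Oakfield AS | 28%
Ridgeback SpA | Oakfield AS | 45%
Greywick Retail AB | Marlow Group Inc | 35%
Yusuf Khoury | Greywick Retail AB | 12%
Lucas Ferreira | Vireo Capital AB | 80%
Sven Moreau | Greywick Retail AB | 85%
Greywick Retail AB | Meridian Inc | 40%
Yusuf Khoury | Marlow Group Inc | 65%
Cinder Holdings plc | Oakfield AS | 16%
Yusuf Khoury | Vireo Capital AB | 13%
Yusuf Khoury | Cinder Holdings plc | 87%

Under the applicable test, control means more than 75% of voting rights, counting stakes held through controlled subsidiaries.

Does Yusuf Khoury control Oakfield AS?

Yusuf holds 87% of Cinder, so Yusuf controls Cinder.
In Oakfield, Yusuf's side holds only 16%, not > 75%.
So Yusuf does not control Oakfield.

No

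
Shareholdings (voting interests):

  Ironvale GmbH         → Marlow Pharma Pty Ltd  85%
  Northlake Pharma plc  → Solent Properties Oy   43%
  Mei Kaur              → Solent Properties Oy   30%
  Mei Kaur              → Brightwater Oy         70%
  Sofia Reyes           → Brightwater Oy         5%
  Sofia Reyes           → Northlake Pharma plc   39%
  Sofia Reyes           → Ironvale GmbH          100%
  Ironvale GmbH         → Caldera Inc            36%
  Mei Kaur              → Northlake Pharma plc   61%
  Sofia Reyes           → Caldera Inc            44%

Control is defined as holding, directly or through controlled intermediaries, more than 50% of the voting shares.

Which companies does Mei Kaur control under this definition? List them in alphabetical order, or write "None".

Mei holds 70% of Brightwater, so Mei controls Brightwater.
Mei holds 61% of Northlake, so Mei controls Northlake.
Mei and Northlake together hold 30% + 43% = 73% of Solent, so Mei controls Solent.
No other company's threshold is met.

Brightwater Oy, Northlake Pharma plc, Solent Properties Oy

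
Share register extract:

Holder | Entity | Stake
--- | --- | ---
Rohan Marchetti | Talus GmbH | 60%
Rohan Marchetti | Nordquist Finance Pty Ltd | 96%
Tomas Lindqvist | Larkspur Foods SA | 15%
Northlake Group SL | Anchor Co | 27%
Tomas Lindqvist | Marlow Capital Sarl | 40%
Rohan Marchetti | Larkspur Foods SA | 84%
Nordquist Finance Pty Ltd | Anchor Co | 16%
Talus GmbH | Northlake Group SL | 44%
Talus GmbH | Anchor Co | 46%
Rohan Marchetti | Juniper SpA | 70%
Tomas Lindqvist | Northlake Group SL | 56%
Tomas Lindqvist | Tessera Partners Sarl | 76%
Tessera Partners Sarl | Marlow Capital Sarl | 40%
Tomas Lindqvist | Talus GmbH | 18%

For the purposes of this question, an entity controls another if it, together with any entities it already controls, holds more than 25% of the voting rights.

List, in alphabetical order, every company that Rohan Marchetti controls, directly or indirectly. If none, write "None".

Rohan holds 96% of Nordquist, so Rohan controls Nordquist.
Rohan holds 60% of Talus, so Rohan controls Talus.
Talus holds 44% of Northlake, so Rohan controls Northlake.
Rohan holds 70% of Juniper, so Rohan controls Juniper.
Nordquist and Talus and Northlake together hold 16% + 46% + 27% = 89% of Anchor, so Rohan controls Anchor.
Rohan holds 84% of Larkspur, so Rohan controls Larkspur.
No other company's threshold is met.

Anchor Co, Juniper SpA, Larkspur Foods SA, Nordquist Finance Pty Ltd, Northlake Group SL, Talus GmbH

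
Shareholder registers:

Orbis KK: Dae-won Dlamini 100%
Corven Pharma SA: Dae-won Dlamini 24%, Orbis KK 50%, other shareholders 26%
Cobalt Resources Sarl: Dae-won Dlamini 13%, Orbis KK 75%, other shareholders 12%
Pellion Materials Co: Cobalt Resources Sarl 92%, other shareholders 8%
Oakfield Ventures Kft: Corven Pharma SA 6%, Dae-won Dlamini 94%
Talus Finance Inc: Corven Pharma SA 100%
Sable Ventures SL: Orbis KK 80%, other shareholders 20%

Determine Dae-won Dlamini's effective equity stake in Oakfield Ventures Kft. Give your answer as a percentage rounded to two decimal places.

98.44%

Dae-won reaches Oakfield along 3 paths.
Via Corven: 24% × 6% = 1.44%.
Via Orbis → Corven: 100% × 50% × 6% = 3%.
Direct stake: 94% = 94%.
Total: 1.44% + 3% + 94% = 98.44%.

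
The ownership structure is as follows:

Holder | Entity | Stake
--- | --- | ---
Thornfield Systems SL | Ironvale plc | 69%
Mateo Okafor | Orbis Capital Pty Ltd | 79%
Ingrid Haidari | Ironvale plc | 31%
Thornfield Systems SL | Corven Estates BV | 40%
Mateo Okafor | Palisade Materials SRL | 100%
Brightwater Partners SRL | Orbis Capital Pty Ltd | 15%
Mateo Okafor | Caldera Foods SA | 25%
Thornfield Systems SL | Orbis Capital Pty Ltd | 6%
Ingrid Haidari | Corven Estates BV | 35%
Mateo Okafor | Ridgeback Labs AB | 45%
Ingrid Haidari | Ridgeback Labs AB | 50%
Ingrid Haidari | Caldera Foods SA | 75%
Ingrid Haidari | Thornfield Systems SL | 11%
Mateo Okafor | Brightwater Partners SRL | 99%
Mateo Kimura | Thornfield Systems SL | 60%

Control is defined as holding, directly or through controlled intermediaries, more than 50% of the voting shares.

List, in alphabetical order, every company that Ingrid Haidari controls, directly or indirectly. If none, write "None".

Ingrid holds 75% of Caldera, so Ingrid controls Caldera.
No other company's threshold is met.

Caldera Foods SA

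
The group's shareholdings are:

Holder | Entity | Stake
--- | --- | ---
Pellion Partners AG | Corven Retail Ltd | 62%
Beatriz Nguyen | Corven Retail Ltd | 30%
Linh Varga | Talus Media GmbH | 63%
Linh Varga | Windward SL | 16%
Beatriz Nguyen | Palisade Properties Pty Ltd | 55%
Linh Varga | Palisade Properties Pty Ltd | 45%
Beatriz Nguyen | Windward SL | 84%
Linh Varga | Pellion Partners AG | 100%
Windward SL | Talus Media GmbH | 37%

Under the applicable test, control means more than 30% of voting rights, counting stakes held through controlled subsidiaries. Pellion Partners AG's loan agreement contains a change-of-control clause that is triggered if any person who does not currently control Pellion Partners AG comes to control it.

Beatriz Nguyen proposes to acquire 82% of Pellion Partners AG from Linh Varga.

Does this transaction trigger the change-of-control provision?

The purchase adds only to Beatriz's holdings (Linh's stake shrinks), so Beatriz is the only person who could newly come to control Pellion.
Beatriz holds 84% of Windward, so Beatriz controls Windward.
Windward holds 37% of Talus, so Beatriz controls Talus.
Beatriz holds 55% of Palisade, so Beatriz controls Palisade.
Neither Beatriz nor any entity Beatriz controls holds any voting interest in Pellion.
So before the transaction, Beatriz does not control Pellion.
After the purchase, Beatriz holds 82% of Pellion directly, and Linh's stake falls to 18%.
Beatriz holds 82% of Pellion, so Beatriz controls Pellion.
Beatriz did not control Pellion before and does after, so the clause is triggered.

Yes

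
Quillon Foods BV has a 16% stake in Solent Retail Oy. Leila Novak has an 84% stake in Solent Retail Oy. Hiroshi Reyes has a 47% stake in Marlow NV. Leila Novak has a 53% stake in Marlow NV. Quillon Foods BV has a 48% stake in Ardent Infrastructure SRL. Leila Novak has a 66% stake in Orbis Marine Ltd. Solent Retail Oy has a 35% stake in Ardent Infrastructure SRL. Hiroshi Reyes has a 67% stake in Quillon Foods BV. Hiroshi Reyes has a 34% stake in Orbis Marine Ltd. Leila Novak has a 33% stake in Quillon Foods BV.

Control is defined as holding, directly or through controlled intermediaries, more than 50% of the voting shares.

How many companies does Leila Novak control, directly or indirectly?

Leila holds 53% of Marlow, so Leila controls Marlow.
Leila holds 84% of Solent, so Leila controls Solent.
Leila holds 66% of Orbis, so Leila controls Orbis.
No other company's threshold is met.
Leila controls 3 companies.

3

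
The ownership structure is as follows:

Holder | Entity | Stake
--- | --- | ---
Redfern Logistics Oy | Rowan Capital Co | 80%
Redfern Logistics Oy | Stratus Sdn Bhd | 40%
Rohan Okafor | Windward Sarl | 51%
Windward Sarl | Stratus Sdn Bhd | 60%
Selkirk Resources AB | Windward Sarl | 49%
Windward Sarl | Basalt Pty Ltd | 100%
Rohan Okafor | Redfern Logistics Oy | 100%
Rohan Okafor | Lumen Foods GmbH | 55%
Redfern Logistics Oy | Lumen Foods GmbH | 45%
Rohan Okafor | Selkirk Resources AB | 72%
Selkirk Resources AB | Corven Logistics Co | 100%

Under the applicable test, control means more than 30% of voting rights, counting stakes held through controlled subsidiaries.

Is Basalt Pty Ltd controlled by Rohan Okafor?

Rohan holds 72% of Selkirk, so Rohan controls Selkirk.
Rohan and Selkirk together hold 51% + 49% = 100% of Windward, so Rohan controls Windward.
Windward holds 100% of Basalt, so Rohan controls Basalt.

Yes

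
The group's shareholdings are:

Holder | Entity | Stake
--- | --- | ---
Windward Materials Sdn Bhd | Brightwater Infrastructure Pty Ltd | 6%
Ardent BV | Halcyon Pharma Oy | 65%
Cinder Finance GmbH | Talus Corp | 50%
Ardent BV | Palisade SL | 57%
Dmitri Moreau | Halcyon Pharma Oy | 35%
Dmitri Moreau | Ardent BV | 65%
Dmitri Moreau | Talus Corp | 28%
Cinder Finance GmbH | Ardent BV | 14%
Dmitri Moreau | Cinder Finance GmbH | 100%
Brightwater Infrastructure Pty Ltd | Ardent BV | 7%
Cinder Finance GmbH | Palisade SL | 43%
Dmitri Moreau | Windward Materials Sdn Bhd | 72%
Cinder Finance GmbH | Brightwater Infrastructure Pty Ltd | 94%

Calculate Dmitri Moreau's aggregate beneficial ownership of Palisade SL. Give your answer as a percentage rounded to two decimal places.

91.95%

Dmitri reaches Palisade along 5 paths.
Via Cinder: 100% × 43% = 43%.
Via Cinder → Brightwater → Ardent: 100% × 94% × 7% × 57% = 3.7506%.
Via Windward → Brightwater → Ardent: 72% × 6% × 7% × 57% = 0.172368%.
Via Cinder → Ardent: 100% × 14% × 57% = 7.98%.
Via Ardent: 65% × 57% = 37.05%.
Total: 43% + 3.7506% + 0.172368% + 7.98% + 37.05% = 91.952968%.
Rounded: 91.95%.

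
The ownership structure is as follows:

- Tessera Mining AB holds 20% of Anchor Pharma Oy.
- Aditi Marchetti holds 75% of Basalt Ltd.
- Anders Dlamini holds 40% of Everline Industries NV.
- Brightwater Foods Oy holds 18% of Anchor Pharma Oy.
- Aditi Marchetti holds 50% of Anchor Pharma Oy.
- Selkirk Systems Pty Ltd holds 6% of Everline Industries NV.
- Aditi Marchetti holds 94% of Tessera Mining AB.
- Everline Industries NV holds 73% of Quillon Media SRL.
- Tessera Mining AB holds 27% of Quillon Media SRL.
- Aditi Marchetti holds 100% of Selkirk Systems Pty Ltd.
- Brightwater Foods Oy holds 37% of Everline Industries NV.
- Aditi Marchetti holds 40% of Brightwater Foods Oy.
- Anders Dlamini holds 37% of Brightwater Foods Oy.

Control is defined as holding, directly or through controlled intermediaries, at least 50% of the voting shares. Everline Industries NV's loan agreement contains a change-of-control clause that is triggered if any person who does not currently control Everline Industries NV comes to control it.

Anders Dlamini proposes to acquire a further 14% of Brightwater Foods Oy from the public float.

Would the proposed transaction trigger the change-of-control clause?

The purchase changes only Anders's holdings, so Anders is the only person who could newly come to control Everline.
Anders's largest direct stake is 40% in Everline, which does not meet the threshold, so Anders controls no company.
In Everline, Anders's side holds only 40%, not ≥ 50%.
So before the transaction, Anders does not control Everline.
After the purchase, Anders's direct stake in Brightwater rises to 37% + 14% = 51%.
Anders holds 51% of Brightwater, so Anders controls Brightwater.
Anders and Brightwater together hold 40% + 37% = 77% of Everline, so Anders controls Everline.
Anders did not control Everline before and does after, so the clause is triggered.

Yes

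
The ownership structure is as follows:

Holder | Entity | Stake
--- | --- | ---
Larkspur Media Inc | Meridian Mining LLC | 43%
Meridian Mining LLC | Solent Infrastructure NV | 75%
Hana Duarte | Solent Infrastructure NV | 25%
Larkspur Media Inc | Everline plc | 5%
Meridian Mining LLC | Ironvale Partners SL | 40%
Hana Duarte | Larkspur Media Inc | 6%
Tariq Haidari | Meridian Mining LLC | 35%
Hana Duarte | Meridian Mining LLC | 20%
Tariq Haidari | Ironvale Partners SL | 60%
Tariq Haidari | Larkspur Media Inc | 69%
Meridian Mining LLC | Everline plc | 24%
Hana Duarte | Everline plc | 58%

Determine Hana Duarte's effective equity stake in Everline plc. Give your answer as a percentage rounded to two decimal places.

63.72%

Hana reaches Everline along 4 paths.
Direct stake: 58% = 58%.
Via Larkspur → Meridian: 6% × 43% × 24% = 0.6192%.
Via Meridian: 20% × 24% = 4.8%.
Via Larkspur: 6% × 5% = 0.3%.
Total: 58% + 0.6192% + 4.8% + 0.3% = 63.7192%.
Rounded: 63.72%.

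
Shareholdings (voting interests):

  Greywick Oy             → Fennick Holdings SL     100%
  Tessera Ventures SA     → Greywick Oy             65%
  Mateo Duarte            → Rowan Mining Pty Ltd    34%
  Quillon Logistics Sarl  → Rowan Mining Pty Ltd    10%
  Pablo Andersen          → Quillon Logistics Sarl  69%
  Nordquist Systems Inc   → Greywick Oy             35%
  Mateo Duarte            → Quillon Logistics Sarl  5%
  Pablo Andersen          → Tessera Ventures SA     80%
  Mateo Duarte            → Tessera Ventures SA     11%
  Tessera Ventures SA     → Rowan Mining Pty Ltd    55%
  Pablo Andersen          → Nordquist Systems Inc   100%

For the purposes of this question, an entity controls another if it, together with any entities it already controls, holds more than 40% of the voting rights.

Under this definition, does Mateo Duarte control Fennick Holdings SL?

No

Mateo's largest direct stake is 34% in Rowan, which does not meet the threshold, so Mateo controls no company.
Neither Mateo nor any entity Mateo controls holds any voting interest in Fennick.
So Mateo does not control Fennick.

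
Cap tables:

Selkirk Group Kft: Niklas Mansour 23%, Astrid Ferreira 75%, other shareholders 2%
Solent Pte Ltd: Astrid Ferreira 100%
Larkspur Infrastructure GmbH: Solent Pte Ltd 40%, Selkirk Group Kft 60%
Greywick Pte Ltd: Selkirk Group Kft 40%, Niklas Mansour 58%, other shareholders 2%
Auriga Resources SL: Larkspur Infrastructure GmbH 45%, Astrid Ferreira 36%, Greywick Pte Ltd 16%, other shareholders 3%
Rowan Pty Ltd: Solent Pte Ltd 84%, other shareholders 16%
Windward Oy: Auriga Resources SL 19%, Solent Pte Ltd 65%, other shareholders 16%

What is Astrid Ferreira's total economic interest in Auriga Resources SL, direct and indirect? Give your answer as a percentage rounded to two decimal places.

Astrid reaches Auriga along 4 paths.
Via Solent → Larkspur: 100% × 40% × 45% = 18%.
Via Selkirk → Larkspur: 75% × 60% × 45% = 20.25%.
Direct stake: 36% = 36%.
Via Selkirk → Greywick: 75% × 40% × 16% = 4.8%.
Total: 18% + 20.25% + 36% + 4.8% = 79.05%.

79.05%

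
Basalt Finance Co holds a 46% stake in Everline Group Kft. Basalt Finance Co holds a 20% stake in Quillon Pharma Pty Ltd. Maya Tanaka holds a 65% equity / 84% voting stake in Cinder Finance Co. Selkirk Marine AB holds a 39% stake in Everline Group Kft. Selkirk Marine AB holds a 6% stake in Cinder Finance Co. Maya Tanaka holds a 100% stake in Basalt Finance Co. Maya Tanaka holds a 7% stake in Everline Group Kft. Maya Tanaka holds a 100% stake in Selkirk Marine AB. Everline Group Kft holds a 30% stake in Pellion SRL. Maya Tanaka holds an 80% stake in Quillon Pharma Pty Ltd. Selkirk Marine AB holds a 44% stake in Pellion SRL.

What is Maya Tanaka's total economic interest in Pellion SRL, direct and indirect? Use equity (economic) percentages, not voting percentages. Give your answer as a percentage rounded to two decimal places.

71.60%

Maya reaches Pellion along 4 paths.
Via Selkirk: 100% × 44% = 44%.
Via Basalt → Everline: 100% × 46% × 30% = 13.8%.
Via Selkirk → Everline: 100% × 39% × 30% = 11.7%.
Via Everline: 7% × 30% = 2.1%.
Total: 44% + 13.8% + 11.7% + 2.1% = 71.6%.
Rounded: 71.60%.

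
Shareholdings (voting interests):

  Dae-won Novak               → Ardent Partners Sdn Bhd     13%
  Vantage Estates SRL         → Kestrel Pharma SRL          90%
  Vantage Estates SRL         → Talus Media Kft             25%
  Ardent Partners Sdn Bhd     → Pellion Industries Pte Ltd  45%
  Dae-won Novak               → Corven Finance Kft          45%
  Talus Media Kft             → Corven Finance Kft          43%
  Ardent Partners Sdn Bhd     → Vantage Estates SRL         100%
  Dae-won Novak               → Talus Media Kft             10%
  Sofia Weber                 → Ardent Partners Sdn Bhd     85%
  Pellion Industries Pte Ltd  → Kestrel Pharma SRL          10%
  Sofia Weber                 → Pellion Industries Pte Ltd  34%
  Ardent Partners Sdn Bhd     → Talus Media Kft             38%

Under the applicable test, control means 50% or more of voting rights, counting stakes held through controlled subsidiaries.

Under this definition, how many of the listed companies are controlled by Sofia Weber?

5

Sofia holds 85% of Ardent, so Sofia controls Ardent.
Ardent holds 100% of Vantage, so Sofia controls Vantage.
Ardent and Vantage together hold 38% + 25% = 63% of Talus, so Sofia controls Talus.
Sofia and Ardent together hold 34% + 45% = 79% of Pellion, so Sofia controls Pellion.
Vantage and Pellion together hold 90% + 10% = 100% of Kestrel, so Sofia controls Kestrel.
No other company's threshold is met.
Sofia controls 5 companies.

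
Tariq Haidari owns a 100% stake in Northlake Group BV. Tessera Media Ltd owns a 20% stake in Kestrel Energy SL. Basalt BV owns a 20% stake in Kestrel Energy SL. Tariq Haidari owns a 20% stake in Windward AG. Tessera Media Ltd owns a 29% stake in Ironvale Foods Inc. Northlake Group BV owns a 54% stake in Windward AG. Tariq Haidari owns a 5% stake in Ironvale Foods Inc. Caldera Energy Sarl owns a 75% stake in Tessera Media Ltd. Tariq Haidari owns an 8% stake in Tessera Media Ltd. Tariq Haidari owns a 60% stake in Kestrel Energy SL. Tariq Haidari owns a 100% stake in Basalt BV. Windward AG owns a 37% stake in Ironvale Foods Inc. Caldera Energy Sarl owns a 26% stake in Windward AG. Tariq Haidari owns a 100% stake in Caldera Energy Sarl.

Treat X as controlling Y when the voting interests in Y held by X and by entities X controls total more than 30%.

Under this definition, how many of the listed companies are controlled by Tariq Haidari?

Tariq holds 100% of Northlake, so Tariq controls Northlake.
Tariq holds 100% of Caldera, so Tariq controls Caldera.
Tariq and Northlake and Caldera together hold 20% + 54% + 26% = 100% of Windward, so Tariq controls Windward.
Caldera and Tariq together hold 75% + 8% = 83% of Tessera, so Tariq controls Tessera.
Tariq holds 100% of Basalt, so Tariq controls Basalt.
Basalt and Tariq and Tessera together hold 20% + 60% + 20% = 100% of Kestrel, so Tariq controls Kestrel.
Windward and Tariq and Tessera together hold 37% + 5% + 29% = 71% of Ironvale, so Tariq controls Ironvale.
Tariq controls 7 companies.

7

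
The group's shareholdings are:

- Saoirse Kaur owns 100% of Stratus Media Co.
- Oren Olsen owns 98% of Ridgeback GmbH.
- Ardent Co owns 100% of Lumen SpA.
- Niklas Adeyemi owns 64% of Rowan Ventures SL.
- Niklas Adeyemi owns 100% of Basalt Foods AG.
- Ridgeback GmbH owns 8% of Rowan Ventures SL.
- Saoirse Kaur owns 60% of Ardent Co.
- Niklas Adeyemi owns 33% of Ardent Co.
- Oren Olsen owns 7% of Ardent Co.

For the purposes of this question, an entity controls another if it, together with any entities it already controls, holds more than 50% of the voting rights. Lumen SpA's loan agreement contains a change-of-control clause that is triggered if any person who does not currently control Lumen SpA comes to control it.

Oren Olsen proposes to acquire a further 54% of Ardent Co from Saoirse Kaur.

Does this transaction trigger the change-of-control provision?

Yes

The purchase adds only to Oren's holdings (Saoirse's stake shrinks), so Oren is the only person who could newly come to control Lumen.
Oren holds 98% of Ridgeback, so Oren controls Ridgeback.
Neither Oren nor any entity Oren controls holds any voting interest in Lumen.
So before the transaction, Oren does not control Lumen.
After the purchase, Oren's direct stake in Ardent rises to 7% + 54% = 61%, and Saoirse's stake falls to 6%.
Oren holds 61% of Ardent, so Oren controls Ardent.
Ardent holds 100% of Lumen, so Oren controls Lumen.
Oren did not control Lumen before and does after, so the clause is triggered.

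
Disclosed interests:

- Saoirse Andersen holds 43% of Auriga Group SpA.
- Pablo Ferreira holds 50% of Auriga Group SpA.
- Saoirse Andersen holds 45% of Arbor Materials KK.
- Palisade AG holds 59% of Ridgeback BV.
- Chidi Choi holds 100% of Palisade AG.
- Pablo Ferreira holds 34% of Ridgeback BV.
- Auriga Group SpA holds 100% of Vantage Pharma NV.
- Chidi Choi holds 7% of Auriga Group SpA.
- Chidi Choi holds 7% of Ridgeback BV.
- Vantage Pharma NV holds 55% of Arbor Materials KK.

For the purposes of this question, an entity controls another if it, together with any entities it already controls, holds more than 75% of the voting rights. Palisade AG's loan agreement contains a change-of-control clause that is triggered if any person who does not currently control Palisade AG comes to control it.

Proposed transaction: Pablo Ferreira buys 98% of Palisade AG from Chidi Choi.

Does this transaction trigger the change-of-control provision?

Yes

The purchase adds only to Pablo's holdings (Chidi's stake shrinks), so Pablo is the only person who could newly come to control Palisade.
Pablo's largest direct stake is 50% in Auriga, which does not meet the threshold, so Pablo controls no company.
Neither Pablo nor any entity Pablo controls holds any voting interest in Palisade.
So before the transaction, Pablo does not control Palisade.
After the purchase, Pablo holds 98% of Palisade directly, and Chidi's stake falls to 2%.
Pablo holds 98% of Palisade, so Pablo controls Palisade.
Pablo did not control Palisade before and does after, so the clause is triggered.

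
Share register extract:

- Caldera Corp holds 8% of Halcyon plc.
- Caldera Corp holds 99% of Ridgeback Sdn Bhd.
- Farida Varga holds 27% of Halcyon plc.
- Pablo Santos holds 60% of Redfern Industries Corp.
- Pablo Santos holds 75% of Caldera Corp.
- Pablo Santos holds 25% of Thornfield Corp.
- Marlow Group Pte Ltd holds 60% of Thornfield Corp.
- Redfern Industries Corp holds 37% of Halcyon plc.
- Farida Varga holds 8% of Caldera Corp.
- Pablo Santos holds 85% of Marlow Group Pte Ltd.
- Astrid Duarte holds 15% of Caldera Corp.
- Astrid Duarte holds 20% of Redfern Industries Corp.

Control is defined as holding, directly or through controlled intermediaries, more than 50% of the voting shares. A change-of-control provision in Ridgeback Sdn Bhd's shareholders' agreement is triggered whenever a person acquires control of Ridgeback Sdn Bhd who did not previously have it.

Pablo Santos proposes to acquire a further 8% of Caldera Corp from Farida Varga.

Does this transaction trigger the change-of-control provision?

The purchase adds only to Pablo's holdings (Farida's stake shrinks), so Pablo is the only person who could newly come to control Ridgeback.
Pablo holds 75% of Caldera, so Pablo controls Caldera.
Caldera holds 99% of Ridgeback, so Pablo controls Ridgeback.
So Pablo already controls Ridgeback before the transaction.
After the purchase, Pablo's direct stake in Caldera rises to 75% + 8% = 83%, and Farida's stake falls to 0%.
Pablo controlled Ridgeback already, so this is not a new person acquiring control; every other person's position is unchanged or reduced.
No new person acquires control, so the clause is not triggered.

No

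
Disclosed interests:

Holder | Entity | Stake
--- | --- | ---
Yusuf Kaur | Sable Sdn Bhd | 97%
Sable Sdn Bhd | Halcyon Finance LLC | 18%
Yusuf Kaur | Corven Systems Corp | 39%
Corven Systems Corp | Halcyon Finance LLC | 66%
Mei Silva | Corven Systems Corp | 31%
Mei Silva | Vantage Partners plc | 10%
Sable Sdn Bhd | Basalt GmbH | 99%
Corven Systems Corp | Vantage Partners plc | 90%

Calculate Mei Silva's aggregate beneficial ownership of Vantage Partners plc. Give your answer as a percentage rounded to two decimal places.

Mei reaches Vantage along 2 paths.
Via Corven: 31% × 90% = 27.9%.
Direct stake: 10% = 10%.
Total: 27.9% + 10% = 37.9%.
Rounded: 37.90%.

37.90%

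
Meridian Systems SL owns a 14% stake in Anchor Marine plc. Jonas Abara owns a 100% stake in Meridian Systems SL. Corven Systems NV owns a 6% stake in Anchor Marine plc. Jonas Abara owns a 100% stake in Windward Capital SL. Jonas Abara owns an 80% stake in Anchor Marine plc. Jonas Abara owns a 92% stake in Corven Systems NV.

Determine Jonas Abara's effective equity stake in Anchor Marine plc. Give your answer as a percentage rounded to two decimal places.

99.52%

Jonas reaches Anchor along 3 paths.
Via Meridian: 100% × 14% = 14%.
Direct stake: 80% = 80%.
Via Corven: 92% × 6% = 5.52%.
Total: 14% + 80% + 5.52% = 99.52%.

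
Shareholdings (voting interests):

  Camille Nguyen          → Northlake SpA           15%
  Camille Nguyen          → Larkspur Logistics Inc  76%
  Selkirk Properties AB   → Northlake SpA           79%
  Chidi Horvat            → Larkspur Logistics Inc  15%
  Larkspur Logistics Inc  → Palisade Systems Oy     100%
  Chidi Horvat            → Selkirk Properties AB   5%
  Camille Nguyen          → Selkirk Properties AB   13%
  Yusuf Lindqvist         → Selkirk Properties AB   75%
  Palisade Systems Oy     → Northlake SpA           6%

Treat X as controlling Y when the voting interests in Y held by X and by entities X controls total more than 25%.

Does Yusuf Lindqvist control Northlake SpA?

Yusuf holds 75% of Selkirk, so Yusuf controls Selkirk.
Selkirk holds 79% of Northlake, so Yusuf controls Northlake.

Yes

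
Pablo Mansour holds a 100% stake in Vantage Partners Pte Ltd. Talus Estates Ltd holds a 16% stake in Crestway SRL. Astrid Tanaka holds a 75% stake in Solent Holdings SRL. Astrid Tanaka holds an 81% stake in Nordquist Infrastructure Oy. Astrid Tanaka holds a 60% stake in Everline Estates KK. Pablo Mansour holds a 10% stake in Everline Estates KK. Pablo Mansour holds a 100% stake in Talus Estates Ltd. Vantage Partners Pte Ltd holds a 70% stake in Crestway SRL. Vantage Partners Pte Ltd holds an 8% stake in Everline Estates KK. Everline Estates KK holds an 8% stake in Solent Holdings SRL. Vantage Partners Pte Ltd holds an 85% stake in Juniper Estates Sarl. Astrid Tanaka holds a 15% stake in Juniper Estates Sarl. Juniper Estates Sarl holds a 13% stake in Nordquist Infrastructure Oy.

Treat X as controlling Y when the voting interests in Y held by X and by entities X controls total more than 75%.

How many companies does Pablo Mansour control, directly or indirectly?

Pablo holds 100% of Vantage, so Pablo controls Vantage.
Pablo holds 100% of Talus, so Pablo controls Talus.
Vantage holds 85% of Juniper, so Pablo controls Juniper.
Vantage and Talus together hold 70% + 16% = 86% of Crestway, so Pablo controls Crestway.
No other company's threshold is met.
Pablo controls 4 companies.

4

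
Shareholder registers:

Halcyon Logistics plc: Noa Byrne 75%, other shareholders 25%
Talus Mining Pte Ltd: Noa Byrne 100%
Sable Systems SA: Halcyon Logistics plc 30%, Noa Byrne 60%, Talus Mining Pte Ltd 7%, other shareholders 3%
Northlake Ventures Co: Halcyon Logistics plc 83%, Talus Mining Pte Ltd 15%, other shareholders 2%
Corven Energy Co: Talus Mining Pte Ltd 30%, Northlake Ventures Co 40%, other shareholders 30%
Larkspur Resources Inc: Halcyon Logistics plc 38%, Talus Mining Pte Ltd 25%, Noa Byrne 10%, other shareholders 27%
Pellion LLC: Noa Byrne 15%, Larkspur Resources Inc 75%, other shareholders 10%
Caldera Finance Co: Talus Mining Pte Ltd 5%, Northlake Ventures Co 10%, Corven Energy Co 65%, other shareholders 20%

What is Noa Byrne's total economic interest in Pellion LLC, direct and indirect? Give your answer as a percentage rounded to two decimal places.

62.63%

Noa reaches Pellion along 4 paths.
Direct stake: 15% = 15%.
Via Halcyon → Larkspur: 75% × 38% × 75% = 21.375%.
Via Talus → Larkspur: 100% × 25% × 75% = 18.75%.
Via Larkspur: 10% × 75% = 7.5%.
Total: 15% + 21.375% + 18.75% + 7.5% = 62.625%.
Rounded: 62.63%.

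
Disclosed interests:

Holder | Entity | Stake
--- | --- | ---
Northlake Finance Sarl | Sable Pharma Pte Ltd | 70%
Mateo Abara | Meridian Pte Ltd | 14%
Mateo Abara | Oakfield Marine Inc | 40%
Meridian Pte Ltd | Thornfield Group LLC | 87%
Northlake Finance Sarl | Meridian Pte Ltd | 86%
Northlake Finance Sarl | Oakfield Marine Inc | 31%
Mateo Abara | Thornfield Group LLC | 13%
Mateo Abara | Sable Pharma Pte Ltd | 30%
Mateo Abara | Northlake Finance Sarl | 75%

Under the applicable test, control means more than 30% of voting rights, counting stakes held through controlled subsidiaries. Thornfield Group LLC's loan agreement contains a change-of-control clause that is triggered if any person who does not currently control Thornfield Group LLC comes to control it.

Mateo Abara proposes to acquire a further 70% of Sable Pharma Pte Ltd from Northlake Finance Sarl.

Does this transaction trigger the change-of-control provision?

No

The purchase adds only to Mateo's holdings (Northlake's stake shrinks), so Mateo is the only person who could newly come to control Thornfield.
Mateo holds 75% of Northlake, so Mateo controls Northlake.
Northlake and Mateo together hold 86% + 14% = 100% of Meridian, so Mateo controls Meridian.
Meridian and Mateo together hold 87% + 13% = 100% of Thornfield, so Mateo controls Thornfield.
So Mateo already controls Thornfield before the transaction.
After the purchase, Mateo's direct stake in Sable rises to 30% + 70% = 100%, and Northlake's stake falls to 0%.
Mateo controlled Thornfield already, so this is not a new person acquiring control; every other person's position is unchanged or reduced.
No new person acquires control, so the clause is not triggered.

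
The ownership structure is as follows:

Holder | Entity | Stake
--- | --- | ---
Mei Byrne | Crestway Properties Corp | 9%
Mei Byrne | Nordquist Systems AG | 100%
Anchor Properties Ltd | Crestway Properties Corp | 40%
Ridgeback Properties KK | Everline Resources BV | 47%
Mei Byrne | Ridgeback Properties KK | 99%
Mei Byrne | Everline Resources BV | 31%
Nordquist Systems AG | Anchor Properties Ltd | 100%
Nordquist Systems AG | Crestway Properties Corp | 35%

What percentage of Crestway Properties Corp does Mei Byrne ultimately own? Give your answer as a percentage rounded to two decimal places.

Mei reaches Crestway along 3 paths.
Via Nordquist → Anchor: 100% × 100% × 40% = 40%.
Via Nordquist: 100% × 35% = 35%.
Direct stake: 9% = 9%.
Total: 40% + 35% + 9% = 84%.
Rounded: 84.00%.

84.00%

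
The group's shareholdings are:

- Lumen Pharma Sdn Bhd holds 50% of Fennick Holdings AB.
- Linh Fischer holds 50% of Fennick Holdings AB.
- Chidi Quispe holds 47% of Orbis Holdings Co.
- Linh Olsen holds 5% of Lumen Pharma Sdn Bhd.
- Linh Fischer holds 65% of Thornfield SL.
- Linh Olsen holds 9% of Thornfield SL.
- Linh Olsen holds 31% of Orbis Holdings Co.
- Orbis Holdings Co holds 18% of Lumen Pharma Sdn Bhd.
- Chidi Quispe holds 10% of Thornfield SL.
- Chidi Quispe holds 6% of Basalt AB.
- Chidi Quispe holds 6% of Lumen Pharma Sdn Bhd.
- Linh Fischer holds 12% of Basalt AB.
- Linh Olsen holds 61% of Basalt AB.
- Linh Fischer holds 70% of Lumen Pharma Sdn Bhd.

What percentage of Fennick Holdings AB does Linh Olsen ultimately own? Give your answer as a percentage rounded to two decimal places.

5.29%

Linh Olsen reaches Fennick along 2 paths.
Via Orbis → Lumen: 31% × 18% × 50% = 2.79%.
Via Lumen: 5% × 50% = 2.5%.
Total: 2.79% + 2.5% = 5.29%.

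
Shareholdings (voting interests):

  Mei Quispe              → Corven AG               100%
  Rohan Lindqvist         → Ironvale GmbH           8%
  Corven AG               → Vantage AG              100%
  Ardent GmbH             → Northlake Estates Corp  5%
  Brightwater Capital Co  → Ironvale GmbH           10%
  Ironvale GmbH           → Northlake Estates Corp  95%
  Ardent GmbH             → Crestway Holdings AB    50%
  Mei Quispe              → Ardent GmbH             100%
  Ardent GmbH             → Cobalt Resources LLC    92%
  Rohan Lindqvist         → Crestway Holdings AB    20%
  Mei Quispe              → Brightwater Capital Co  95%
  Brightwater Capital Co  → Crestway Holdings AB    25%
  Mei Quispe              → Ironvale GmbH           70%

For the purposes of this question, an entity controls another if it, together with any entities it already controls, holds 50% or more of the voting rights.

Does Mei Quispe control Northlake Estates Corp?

Mei holds 100% of Ardent, so Mei controls Ardent.
Mei holds 95% of Brightwater, so Mei controls Brightwater.
Mei and Brightwater together hold 70% + 10% = 80% of Ironvale, so Mei controls Ironvale.
Ironvale and Ardent together hold 95% + 5% = 100% of Northlake, so Mei controls Northlake.

Yes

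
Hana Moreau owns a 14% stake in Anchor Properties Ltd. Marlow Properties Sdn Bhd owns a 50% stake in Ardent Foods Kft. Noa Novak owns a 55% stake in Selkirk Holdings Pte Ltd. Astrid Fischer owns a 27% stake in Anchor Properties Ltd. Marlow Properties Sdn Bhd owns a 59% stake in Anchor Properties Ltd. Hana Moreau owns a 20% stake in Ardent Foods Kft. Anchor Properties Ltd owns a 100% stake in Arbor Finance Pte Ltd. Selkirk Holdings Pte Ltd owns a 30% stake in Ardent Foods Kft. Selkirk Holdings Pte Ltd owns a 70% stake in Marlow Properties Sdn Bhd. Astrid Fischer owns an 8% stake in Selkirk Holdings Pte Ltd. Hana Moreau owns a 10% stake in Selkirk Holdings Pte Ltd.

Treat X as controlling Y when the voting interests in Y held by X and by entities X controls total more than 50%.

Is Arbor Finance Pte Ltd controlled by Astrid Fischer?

No

Astrid's largest direct stake is 27% in Anchor, which does not meet the threshold, so Astrid controls no company.
Neither Astrid nor any entity Astrid controls holds any voting interest in Arbor.
So Astrid does not control Arbor.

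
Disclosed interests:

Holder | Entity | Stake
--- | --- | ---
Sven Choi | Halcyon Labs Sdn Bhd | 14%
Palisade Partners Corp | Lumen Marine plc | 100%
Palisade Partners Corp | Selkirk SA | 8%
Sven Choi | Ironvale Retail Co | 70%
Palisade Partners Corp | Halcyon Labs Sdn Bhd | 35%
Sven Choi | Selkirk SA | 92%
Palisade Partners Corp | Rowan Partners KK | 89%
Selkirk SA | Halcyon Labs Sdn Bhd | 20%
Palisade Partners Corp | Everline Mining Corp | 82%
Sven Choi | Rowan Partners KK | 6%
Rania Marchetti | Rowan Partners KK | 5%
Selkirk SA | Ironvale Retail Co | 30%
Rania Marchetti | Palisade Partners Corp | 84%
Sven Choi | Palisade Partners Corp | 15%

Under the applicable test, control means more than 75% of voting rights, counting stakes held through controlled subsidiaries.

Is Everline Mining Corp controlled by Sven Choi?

Sven holds 92% of Selkirk, so Sven controls Selkirk.
Selkirk and Sven together hold 30% + 70% = 100% of Ironvale, so Sven controls Ironvale.
Neither Sven nor any entity Sven controls holds any voting interest in Everline.
So Sven does not control Everline.

No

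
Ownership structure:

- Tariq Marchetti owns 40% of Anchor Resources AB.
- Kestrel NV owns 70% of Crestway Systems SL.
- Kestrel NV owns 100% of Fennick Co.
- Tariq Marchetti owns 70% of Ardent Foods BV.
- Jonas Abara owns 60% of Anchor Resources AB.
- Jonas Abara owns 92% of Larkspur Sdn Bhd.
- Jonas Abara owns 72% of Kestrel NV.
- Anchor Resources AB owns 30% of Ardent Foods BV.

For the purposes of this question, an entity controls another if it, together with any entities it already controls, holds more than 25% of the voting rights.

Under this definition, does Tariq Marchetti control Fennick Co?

Tariq holds 40% of Anchor, so Tariq controls Anchor.
Anchor and Tariq together hold 30% + 70% = 100% of Ardent, so Tariq controls Ardent.
Neither Tariq nor any entity Tariq controls holds any voting interest in Fennick.
So Tariq does not control Fennick.

No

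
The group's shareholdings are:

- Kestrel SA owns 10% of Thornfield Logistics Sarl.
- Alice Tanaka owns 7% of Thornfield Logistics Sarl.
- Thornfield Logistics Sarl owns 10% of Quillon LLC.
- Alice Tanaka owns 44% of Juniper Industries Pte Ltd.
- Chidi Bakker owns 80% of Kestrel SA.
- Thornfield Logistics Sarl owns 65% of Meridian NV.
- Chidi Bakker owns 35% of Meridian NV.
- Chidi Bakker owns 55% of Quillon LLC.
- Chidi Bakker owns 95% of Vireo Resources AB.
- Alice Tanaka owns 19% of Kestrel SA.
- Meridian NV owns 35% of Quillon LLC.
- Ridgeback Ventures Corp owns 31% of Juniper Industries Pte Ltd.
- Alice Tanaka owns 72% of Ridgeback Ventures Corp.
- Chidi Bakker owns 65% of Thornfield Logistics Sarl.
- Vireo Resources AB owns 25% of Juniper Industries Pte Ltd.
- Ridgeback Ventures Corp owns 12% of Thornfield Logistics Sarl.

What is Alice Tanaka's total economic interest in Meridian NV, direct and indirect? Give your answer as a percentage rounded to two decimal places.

Alice reaches Meridian along 3 paths.
Via Ridgeback → Thornfield: 72% × 12% × 65% = 5.616%.
Via Kestrel → Thornfield: 19% × 10% × 65% = 1.235%.
Via Thornfield: 7% × 65% = 4.55%.
Total: 5.616% + 1.235% + 4.55% = 11.401%.
Rounded: 11.40%.

11.40%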